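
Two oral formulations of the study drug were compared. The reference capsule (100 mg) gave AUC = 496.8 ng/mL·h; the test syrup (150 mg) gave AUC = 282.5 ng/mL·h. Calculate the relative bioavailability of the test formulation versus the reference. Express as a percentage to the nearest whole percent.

F_rel = (AUC_test/D_test) / (AUC_ref/D_ref)
      = (282.5/150) / (496.8/100)
      = 1.88333 / 4.968 = 0.3791 = 37.91%

F_rel = 38%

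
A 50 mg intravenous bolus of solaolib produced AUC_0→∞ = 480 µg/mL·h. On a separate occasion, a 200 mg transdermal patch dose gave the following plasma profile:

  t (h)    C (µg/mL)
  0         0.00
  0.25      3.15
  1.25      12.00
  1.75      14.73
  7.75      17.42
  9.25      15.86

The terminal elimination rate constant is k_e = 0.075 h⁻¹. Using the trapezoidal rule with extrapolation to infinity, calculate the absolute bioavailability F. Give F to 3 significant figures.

F = 0.181

Trapezoidal AUC_0→9.25 (transdermal patch):
  [0→0.25]: (0.00+3.15)/2 × 0.25 = 0.39375
  [0.25→1.25]: (3.15+12.00)/2 × 1 = 7.575
  [1.25→1.75]: (12.00+14.73)/2 × 0.5 = 6.6825
  [1.75→7.75]: (14.73+17.42)/2 × 6 = 96.45
  [7.75→9.25]: (17.42+15.86)/2 × 1.5 = 24.96
  Sum = 136.06125 µg/mL·h
Tail: C_last/k_e = 15.86/0.075 = 211.467
AUC_0→∞ (transdermal patch) = 136.06125 + 211.467 = 347.52825 µg/mL·h
F = (AUC_ev/D_ev)/(AUC_iv/D_iv) = (347.52825/200)/(480/50) = 1.73764/9.6 = 0.1810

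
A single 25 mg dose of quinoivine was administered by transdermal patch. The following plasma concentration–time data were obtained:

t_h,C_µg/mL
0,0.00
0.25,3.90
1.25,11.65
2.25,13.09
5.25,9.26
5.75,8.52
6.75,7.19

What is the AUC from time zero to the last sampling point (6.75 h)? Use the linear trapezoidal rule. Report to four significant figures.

AUC = 66.46 µg/mL·h

Trapezoidal AUC_0→6.75:
  [0→0.25]: (0.00+3.90)/2 × 0.25 = 0.4875
  [0.25→1.25]: (3.90+11.65)/2 × 1 = 7.775
  [1.25→2.25]: (11.65+13.09)/2 × 1 = 12.37
  [2.25→5.25]: (13.09+9.26)/2 × 3 = 33.525
  [5.25→5.75]: (9.26+8.52)/2 × 0.5 = 4.445
  [5.75→6.75]: (8.52+7.19)/2 × 1 = 7.855
  Sum = 66.4575 µg/mL·h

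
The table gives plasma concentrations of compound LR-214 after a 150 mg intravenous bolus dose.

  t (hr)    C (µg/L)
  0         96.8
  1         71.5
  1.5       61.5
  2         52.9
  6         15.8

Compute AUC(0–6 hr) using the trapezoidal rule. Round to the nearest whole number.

Trapezoidal AUC_0→6:
  [0→1]: (96.8+71.5)/2 × 1 = 84.15
  [1→1.5]: (71.5+61.5)/2 × 0.5 = 33.25
  [1.5→2]: (61.5+52.9)/2 × 0.5 = 28.6
  [2→6]: (52.9+15.8)/2 × 4 = 137.4
  Sum = 283.4 µg/L·hr

AUC = 283 µg/L·hr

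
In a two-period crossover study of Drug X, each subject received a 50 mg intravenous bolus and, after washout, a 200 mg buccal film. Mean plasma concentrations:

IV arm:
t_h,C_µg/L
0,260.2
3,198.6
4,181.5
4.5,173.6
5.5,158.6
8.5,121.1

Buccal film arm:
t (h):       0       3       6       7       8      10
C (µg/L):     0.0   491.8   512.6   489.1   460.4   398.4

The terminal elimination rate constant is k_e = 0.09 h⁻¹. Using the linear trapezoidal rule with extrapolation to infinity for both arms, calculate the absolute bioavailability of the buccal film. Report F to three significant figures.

F = 0.734

Trapezoidal AUC_0→8.5 (IV):
  [0→3]: (260.2+198.6)/2 × 3 = 688.2
  [3→4]: (198.6+181.5)/2 × 1 = 190.05
  [4→4.5]: (181.5+173.6)/2 × 0.5 = 88.775
  [4.5→5.5]: (173.6+158.6)/2 × 1 = 166.1
  [5.5→8.5]: (158.6+121.1)/2 × 3 = 419.55
  Sum = 1552.675 µg/L·h
IV tail: 121.1/0.09 = 1345.556; AUC_iv,0→∞ = 1552.675 + 1345.556 = 2898.231 µg/L·h
Trapezoidal AUC_0→10 (buccal film):
  [0→3]: (0.0+491.8)/2 × 3 = 737.7
  [3→6]: (491.8+512.6)/2 × 3 = 1506.6
  [6→7]: (512.6+489.1)/2 × 1 = 500.85
  [7→8]: (489.1+460.4)/2 × 1 = 474.75
  [8→10]: (460.4+398.4)/2 × 2 = 858.8
  Sum = 4078.7 µg/L·h
buccal film tail: 398.4/0.09 = 4426.667; AUC_ev,0→∞ = 4078.7 + 4426.667 = 8505.367 µg/L·h
F = (AUC_ev/D_ev)/(AUC_iv/D_iv) = (8505.367/200)/(2898.231/50) = 42.526835/57.96462 = 0.7337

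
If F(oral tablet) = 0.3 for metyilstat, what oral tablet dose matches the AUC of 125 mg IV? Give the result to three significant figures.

D_oral = 417 mg

For equal systemic exposure: F × D_ev = D_iv
D_ev = D_iv / F = 125 / 0.3 = 416.667 mg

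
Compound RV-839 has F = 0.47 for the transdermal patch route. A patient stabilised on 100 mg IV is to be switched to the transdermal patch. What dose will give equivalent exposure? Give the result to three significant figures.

For equal systemic exposure: F × D_ev = D_iv
D_ev = D_iv / F = 100 / 0.47 = 212.766 mg

D_transdermal = 213 mg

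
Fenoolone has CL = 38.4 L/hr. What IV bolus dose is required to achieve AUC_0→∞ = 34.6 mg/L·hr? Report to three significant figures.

Dose_iv = CL × AUC_0→∞
     = 38.4 × 34.6 = 1328.64 mg

Dose = 1330 mg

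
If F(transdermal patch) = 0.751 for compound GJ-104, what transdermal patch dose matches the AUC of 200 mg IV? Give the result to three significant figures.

For equal systemic exposure: F × D_ev = D_iv
D_ev = D_iv / F = 200 / 0.751 = 266.312 mg

D_transdermal = 266 mg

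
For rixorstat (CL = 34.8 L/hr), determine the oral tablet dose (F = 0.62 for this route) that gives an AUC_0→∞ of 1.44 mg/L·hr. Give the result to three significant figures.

Dose = CL × AUC_0→∞ / F
     = 34.8 × 1.44 / 0.62 = 80.8258 mg

Dose = 80.8 mg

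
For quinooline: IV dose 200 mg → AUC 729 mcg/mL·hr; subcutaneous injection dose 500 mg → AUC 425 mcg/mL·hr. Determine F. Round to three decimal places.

F = 0.233

F = (AUC_ev / D_ev) / (AUC_iv / D_iv)
  = (425/500) / (729/200)
  = 0.85 / 3.645 = 0.2332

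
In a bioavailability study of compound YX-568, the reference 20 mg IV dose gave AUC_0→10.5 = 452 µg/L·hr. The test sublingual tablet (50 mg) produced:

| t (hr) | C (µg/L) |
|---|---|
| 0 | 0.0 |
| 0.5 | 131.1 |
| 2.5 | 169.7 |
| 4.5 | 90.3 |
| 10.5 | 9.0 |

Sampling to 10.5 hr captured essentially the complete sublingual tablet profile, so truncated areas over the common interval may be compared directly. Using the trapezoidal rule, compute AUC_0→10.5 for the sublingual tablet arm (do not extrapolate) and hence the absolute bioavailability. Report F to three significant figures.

Trapezoidal AUC_0→10.5 (sublingual tablet):
  [0→0.5]: (0.0+131.1)/2 × 0.5 = 32.775
  [0.5→2.5]: (131.1+169.7)/2 × 2 = 300.8
  [2.5→4.5]: (169.7+90.3)/2 × 2 = 260.0
  [4.5→10.5]: (90.3+9.0)/2 × 6 = 297.9
  Sum = 891.475 µg/L·hr
F = (AUC_ev/D_ev)/(AUC_iv/D_iv) = (891.475/50)/(452/20) = 17.8295/22.6 = 0.7889

F = 0.789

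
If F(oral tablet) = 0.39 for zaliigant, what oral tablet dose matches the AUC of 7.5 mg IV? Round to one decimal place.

D_oral = 19.2 mg

For equal systemic exposure: F × D_ev = D_iv
D_ev = D_iv / F = 7.5 / 0.39 = 19.2308 mg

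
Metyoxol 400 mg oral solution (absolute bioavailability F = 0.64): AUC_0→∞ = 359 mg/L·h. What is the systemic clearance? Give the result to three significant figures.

CL = 0.713 L/h

CL = F × Dose / AUC_0→∞
   = 0.64 × 400 / 359 = 0.713092 L/h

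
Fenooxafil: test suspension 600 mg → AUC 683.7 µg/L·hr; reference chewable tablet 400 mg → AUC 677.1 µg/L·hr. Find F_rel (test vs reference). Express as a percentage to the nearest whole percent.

F_rel = 67%

F_rel = (AUC_test/D_test) / (AUC_ref/D_ref)
      = (683.7/600) / (677.1/400)
      = 1.1395 / 1.69275 = 0.6732 = 67.32%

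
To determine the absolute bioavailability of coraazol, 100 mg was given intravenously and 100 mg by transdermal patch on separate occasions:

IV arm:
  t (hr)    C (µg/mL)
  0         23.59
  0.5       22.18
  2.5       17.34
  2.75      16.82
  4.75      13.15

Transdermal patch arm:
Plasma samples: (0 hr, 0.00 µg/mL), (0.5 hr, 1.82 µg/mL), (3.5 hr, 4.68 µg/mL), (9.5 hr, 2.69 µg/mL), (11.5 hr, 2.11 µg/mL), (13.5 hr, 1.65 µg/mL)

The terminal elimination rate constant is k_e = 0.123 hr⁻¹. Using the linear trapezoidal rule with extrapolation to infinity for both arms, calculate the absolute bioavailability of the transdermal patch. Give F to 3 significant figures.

F = 0.283

Trapezoidal AUC_0→4.75 (IV):
  [0→0.5]: (23.59+22.18)/2 × 0.5 = 11.4425
  [0.5→2.5]: (22.18+17.34)/2 × 2 = 39.52
  [2.5→2.75]: (17.34+16.82)/2 × 0.25 = 4.27
  [2.75→4.75]: (16.82+13.15)/2 × 2 = 29.97
  Sum = 85.2025 µg/mL·hr
IV tail: 13.15/0.123 = 106.911; AUC_iv,0→∞ = 85.2025 + 106.911 = 192.1135 µg/mL·hr
Trapezoidal AUC_0→13.5 (transdermal patch):
  [0→0.5]: (0.00+1.82)/2 × 0.5 = 0.455
  [0.5→3.5]: (1.82+4.68)/2 × 3 = 9.75
  [3.5→9.5]: (4.68+2.69)/2 × 6 = 22.11
  [9.5→11.5]: (2.69+2.11)/2 × 2 = 4.8
  [11.5→13.5]: (2.11+1.65)/2 × 2 = 3.76
  Sum = 40.875 µg/mL·hr
transdermal patch tail: 1.65/0.123 = 13.415; AUC_ev,0→∞ = 40.875 + 13.415 = 54.29 µg/mL·hr
F = (AUC_ev/D_ev)/(AUC_iv/D_iv) = (54.29/100)/(192.1135/100) = 0.5429/1.921135 = 0.2826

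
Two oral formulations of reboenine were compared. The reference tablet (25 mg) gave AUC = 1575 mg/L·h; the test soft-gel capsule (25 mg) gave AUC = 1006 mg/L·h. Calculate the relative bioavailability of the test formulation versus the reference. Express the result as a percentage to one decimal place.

F_rel = (AUC_test/D_test) / (AUC_ref/D_ref)
      = (1006/25) / (1575/25)
      = 40.24 / 63 = 0.6387 = 63.87%

F_rel = 63.9%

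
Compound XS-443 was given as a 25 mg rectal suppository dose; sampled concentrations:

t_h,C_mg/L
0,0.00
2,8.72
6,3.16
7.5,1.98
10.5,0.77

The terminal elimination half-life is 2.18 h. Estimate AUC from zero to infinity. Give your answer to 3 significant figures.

AUC = 42.9 mg/L·h

Trapezoidal AUC_0→10.5:
  [0→2]: (0.00+8.72)/2 × 2 = 8.72
  [2→6]: (8.72+3.16)/2 × 4 = 23.76
  [6→7.5]: (3.16+1.98)/2 × 1.5 = 3.855
  [7.5→10.5]: (1.98+0.77)/2 × 3 = 4.125
  Sum = 40.46 mg/L·h
k_e = ln2 / t½ = 0.693147 / 2.18 = 0.3180 h^-1
Extrapolated tail: C_last / k_e = 0.77 / 0.318 = 2.421
AUC_0→∞ = 40.46 + 2.421 = 42.881 mg/L·h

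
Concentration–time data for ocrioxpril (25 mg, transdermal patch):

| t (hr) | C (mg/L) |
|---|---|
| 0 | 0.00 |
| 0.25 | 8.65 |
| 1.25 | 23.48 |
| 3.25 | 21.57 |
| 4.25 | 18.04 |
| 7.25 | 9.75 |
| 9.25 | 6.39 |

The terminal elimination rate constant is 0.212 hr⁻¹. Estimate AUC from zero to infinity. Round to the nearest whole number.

Trapezoidal AUC_0→9.25:
  [0→0.25]: (0.00+8.65)/2 × 0.25 = 1.08125
  [0.25→1.25]: (8.65+23.48)/2 × 1 = 16.065
  [1.25→3.25]: (23.48+21.57)/2 × 2 = 45.05
  [3.25→4.25]: (21.57+18.04)/2 × 1 = 19.805
  [4.25→7.25]: (18.04+9.75)/2 × 3 = 41.685
  [7.25→9.25]: (9.75+6.39)/2 × 2 = 16.14
  Sum = 139.82625 mg/L·hr
Extrapolated tail: C_last / k_e = 6.39 / 0.212 = 30.142
AUC_0→∞ = 139.82625 + 30.142 = 169.96825 mg/L·hr

AUC = 170 mg/L·hr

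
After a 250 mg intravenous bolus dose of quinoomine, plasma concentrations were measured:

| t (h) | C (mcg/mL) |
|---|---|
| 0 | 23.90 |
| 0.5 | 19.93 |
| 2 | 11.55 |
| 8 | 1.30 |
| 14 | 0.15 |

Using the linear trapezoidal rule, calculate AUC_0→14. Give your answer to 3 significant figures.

Trapezoidal AUC_0→14:
  [0→0.5]: (23.90+19.93)/2 × 0.5 = 10.9575
  [0.5→2]: (19.93+11.55)/2 × 1.5 = 23.61
  [2→8]: (11.55+1.30)/2 × 6 = 38.55
  [8→14]: (1.30+0.15)/2 × 6 = 4.35
  Sum = 77.4675 mcg/mL·h

AUC = 77.5 mcg/mL·h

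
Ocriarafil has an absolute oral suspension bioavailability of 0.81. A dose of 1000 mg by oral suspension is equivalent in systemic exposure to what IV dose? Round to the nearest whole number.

Systemic exposure from an extravascular dose = F × D_ev, so the equivalent IV dose is F × D_ev.
D_iv = F × D_ev = 0.81 × 1000 = 810 mg

D_iv = 810 mg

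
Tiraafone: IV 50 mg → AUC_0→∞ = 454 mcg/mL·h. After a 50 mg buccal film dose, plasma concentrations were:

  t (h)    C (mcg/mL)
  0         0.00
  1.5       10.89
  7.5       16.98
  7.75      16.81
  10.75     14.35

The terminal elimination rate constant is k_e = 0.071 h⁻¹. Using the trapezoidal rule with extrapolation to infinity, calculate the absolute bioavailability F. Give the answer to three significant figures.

Trapezoidal AUC_0→10.75 (buccal film):
  [0→1.5]: (0.00+10.89)/2 × 1.5 = 8.1675
  [1.5→7.5]: (10.89+16.98)/2 × 6 = 83.61
  [7.5→7.75]: (16.98+16.81)/2 × 0.25 = 4.22375
  [7.75→10.75]: (16.81+14.35)/2 × 3 = 46.74
  Sum = 142.74125 mcg/mL·h
Tail: C_last/k_e = 14.35/0.071 = 202.113
AUC_0→∞ (buccal film) = 142.74125 + 202.113 = 344.85425 mcg/mL·h
F = (AUC_ev/D_ev)/(AUC_iv/D_iv) = (344.85425/50)/(454/50) = 6.897085/9.08 = 0.7596

F = 0.760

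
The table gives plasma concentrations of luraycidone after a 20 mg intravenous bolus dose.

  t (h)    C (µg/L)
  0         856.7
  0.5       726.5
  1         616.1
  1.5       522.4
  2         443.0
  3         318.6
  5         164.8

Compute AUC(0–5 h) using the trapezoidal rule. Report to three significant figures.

Trapezoidal AUC_0→5:
  [0→0.5]: (856.7+726.5)/2 × 0.5 = 395.8
  [0.5→1]: (726.5+616.1)/2 × 0.5 = 335.65
  [1→1.5]: (616.1+522.4)/2 × 0.5 = 284.625
  [1.5→2]: (522.4+443.0)/2 × 0.5 = 241.35
  [2→3]: (443.0+318.6)/2 × 1 = 380.8
  [3→5]: (318.6+164.8)/2 × 2 = 483.4
  Sum = 2121.625 µg/L·h

AUC = 2120 µg/L·h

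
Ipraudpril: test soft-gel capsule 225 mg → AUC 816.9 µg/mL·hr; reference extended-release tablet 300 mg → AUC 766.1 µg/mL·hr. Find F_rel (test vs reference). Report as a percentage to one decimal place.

F_rel = (AUC_test/D_test) / (AUC_ref/D_ref)
      = (816.9/225) / (766.1/300)
      = 3.63067 / 2.55367 = 1.4217 = 142.17%

F_rel = 142.2%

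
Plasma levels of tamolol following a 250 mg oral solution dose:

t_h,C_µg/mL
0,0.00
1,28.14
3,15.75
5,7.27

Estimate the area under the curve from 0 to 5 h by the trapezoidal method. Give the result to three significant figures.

AUC = 81.0 µg/mL·h

Trapezoidal AUC_0→5:
  [0→1]: (0.00+28.14)/2 × 1 = 14.07
  [1→3]: (28.14+15.75)/2 × 2 = 43.89
  [3→5]: (15.75+7.27)/2 × 2 = 23.02
  Sum = 80.98 µg/mL·h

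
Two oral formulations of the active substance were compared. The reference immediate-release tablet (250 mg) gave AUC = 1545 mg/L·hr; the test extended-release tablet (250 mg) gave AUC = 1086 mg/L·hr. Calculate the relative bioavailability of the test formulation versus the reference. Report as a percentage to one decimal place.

F_rel = (AUC_test/D_test) / (AUC_ref/D_ref)
      = (1086/250) / (1545/250)
      = 4.344 / 6.18 = 0.7029 = 70.29%

F_rel = 70.3%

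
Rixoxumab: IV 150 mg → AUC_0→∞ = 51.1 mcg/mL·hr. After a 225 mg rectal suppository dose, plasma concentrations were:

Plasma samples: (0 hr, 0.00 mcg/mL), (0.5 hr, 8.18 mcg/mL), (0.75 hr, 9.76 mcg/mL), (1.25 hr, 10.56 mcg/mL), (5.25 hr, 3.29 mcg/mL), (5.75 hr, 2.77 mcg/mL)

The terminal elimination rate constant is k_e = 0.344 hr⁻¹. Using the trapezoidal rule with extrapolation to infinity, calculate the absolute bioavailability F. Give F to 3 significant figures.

F = 0.608

Trapezoidal AUC_0→5.75 (rectal suppository):
  [0→0.5]: (0.00+8.18)/2 × 0.5 = 2.045
  [0.5→0.75]: (8.18+9.76)/2 × 0.25 = 2.2425
  [0.75→1.25]: (9.76+10.56)/2 × 0.5 = 5.08
  [1.25→5.25]: (10.56+3.29)/2 × 4 = 27.7
  [5.25→5.75]: (3.29+2.77)/2 × 0.5 = 1.515
  Sum = 38.5825 mcg/mL·hr
Tail: C_last/k_e = 2.77/0.344 = 8.052
AUC_0→∞ (rectal suppository) = 38.5825 + 8.052 = 46.6345 mcg/mL·hr
F = (AUC_ev/D_ev)/(AUC_iv/D_iv) = (46.6345/225)/(51.1/150) = 0.207264/0.340667 = 0.6084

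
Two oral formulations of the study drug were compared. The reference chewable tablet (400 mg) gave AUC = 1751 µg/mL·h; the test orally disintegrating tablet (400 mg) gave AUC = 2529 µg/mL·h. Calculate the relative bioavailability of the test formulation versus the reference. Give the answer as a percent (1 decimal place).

F_rel = (AUC_test/D_test) / (AUC_ref/D_ref)
      = (2529/400) / (1751/400)
      = 6.3225 / 4.3775 = 1.4443 = 144.43%

F_rel = 144.4%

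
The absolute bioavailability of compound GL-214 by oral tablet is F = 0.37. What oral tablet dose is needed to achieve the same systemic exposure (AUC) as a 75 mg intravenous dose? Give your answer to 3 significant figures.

For equal systemic exposure: F × D_ev = D_iv
D_ev = D_iv / F = 75 / 0.37 = 202.703 mg

D_oral = 203 mg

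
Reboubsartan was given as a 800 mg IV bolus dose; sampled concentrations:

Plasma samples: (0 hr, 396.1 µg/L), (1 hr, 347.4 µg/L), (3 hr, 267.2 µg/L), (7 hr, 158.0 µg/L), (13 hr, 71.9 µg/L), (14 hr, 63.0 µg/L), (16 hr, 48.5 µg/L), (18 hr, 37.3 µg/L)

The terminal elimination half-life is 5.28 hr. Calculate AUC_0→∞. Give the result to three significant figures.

Trapezoidal AUC_0→18:
  [0→1]: (396.1+347.4)/2 × 1 = 371.75
  [1→3]: (347.4+267.2)/2 × 2 = 614.6
  [3→7]: (267.2+158.0)/2 × 4 = 850.4
  [7→13]: (158.0+71.9)/2 × 6 = 689.7
  [13→14]: (71.9+63.0)/2 × 1 = 67.45
  [14→16]: (63.0+48.5)/2 × 2 = 111.5
  [16→18]: (48.5+37.3)/2 × 2 = 85.8
  Sum = 2791.2 µg/L·hr
k_e = ln2 / t½ = 0.693147 / 5.28 = 0.1313 hr^-1
Extrapolated tail: C_last / k_e = 37.3 / 0.1313 = 284.082
AUC_0→∞ = 2791.2 + 284.082 = 3075.282 µg/L·hr

AUC = 3080 µg/L·hr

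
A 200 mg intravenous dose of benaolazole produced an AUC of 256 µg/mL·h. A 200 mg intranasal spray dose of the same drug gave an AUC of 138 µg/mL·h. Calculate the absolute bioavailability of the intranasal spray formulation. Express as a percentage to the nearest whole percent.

F = 54%

F = (AUC_ev / D_ev) / (AUC_iv / D_iv)
  = (138/200) / (256/200)
  = 0.69 / 1.28 = 0.5391
  = 53.91%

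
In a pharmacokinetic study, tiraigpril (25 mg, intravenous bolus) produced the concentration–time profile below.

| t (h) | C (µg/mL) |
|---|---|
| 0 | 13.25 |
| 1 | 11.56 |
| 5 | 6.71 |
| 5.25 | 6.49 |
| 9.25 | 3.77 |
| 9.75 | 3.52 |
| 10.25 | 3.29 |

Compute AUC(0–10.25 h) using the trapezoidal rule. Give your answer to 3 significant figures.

Trapezoidal AUC_0→10.25:
  [0→1]: (13.25+11.56)/2 × 1 = 12.405
  [1→5]: (11.56+6.71)/2 × 4 = 36.54
  [5→5.25]: (6.71+6.49)/2 × 0.25 = 1.65
  [5.25→9.25]: (6.49+3.77)/2 × 4 = 20.52
  [9.25→9.75]: (3.77+3.52)/2 × 0.5 = 1.8225
  [9.75→10.25]: (3.52+3.29)/2 × 0.5 = 1.7025
  Sum = 74.64 µg/mL·h

AUC = 74.6 µg/mL·h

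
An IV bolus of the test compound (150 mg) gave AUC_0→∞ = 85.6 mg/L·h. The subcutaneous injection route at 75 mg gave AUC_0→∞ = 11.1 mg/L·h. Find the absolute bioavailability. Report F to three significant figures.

F = 0.259

F = (AUC_ev / D_ev) / (AUC_iv / D_iv)
  = (11.1/75) / (85.6/150)
  = 0.148 / 0.570667 = 0.2593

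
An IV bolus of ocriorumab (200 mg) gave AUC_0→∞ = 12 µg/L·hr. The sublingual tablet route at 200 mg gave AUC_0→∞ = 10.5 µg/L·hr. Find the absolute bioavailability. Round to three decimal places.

F = (AUC_ev / D_ev) / (AUC_iv / D_iv)
  = (10.5/200) / (12/200)
  = 0.0525 / 0.06 = 0.8750

F = 0.875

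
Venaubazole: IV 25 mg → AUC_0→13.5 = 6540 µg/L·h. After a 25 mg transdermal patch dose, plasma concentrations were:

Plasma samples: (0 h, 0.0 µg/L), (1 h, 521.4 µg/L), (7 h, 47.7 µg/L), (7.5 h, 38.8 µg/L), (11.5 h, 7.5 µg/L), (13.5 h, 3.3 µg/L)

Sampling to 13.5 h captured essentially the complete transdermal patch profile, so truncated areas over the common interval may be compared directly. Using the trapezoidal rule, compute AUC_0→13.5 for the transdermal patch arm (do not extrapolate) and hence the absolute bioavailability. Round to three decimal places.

F = 0.320

Trapezoidal AUC_0→13.5 (transdermal patch):
  [0→1]: (0.0+521.4)/2 × 1 = 260.7
  [1→7]: (521.4+47.7)/2 × 6 = 1707.3
  [7→7.5]: (47.7+38.8)/2 × 0.5 = 21.625
  [7.5→11.5]: (38.8+7.5)/2 × 4 = 92.6
  [11.5→13.5]: (7.5+3.3)/2 × 2 = 10.8
  Sum = 2093.025 µg/L·h
F = (AUC_ev/D_ev)/(AUC_iv/D_iv) = (2093.025/25)/(6540/25) = 83.721/261.6 = 0.3200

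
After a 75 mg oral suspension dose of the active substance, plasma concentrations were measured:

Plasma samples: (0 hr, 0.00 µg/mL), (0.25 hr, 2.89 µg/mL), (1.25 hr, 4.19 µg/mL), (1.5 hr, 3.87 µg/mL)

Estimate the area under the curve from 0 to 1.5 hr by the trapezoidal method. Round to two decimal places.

Trapezoidal AUC_0→1.5:
  [0→0.25]: (0.00+2.89)/2 × 0.25 = 0.36125
  [0.25→1.25]: (2.89+4.19)/2 × 1 = 3.54
  [1.25→1.5]: (4.19+3.87)/2 × 0.25 = 1.0075
  Sum = 4.90875 µg/mL·hr

AUC = 4.91 µg/mL·hr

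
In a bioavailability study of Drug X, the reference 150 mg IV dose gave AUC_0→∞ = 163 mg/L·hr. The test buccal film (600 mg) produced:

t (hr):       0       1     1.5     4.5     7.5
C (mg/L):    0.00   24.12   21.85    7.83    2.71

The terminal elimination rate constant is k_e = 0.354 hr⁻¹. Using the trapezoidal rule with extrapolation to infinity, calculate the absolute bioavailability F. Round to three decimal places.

Trapezoidal AUC_0→7.5 (buccal film):
  [0→1]: (0.00+24.12)/2 × 1 = 12.06
  [1→1.5]: (24.12+21.85)/2 × 0.5 = 11.4925
  [1.5→4.5]: (21.85+7.83)/2 × 3 = 44.52
  [4.5→7.5]: (7.83+2.71)/2 × 3 = 15.81
  Sum = 83.8825 mg/L·hr
Tail: C_last/k_e = 2.71/0.354 = 7.655
AUC_0→∞ (buccal film) = 83.8825 + 7.655 = 91.5375 mg/L·hr
F = (AUC_ev/D_ev)/(AUC_iv/D_iv) = (91.5375/600)/(163/150) = 0.1525625/1.08667 = 0.1404

F = 0.140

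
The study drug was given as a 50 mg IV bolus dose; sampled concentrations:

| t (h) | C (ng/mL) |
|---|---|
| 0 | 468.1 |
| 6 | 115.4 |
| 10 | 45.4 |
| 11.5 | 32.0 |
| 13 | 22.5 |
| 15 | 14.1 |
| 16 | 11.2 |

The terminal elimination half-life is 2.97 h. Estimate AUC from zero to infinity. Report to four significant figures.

AUC = 2268 ng/mL·h

Trapezoidal AUC_0→16:
  [0→6]: (468.1+115.4)/2 × 6 = 1750.5
  [6→10]: (115.4+45.4)/2 × 4 = 321.6
  [10→11.5]: (45.4+32.0)/2 × 1.5 = 58.05
  [11.5→13]: (32.0+22.5)/2 × 1.5 = 40.875
  [13→15]: (22.5+14.1)/2 × 2 = 36.6
  [15→16]: (14.1+11.2)/2 × 1 = 12.65
  Sum = 2220.275 ng/mL·h
k_e = ln2 / t½ = 0.693147 / 2.97 = 0.2334 h^-1
Extrapolated tail: C_last / k_e = 11.2 / 0.2334 = 47.986
AUC_0→∞ = 2220.275 + 47.986 = 2268.261 ng/mL·h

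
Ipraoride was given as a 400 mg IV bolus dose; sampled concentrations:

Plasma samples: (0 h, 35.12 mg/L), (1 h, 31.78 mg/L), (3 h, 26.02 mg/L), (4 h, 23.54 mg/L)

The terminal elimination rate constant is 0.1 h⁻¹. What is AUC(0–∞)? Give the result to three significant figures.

Trapezoidal AUC_0→4:
  [0→1]: (35.12+31.78)/2 × 1 = 33.45
  [1→3]: (31.78+26.02)/2 × 2 = 57.8
  [3→4]: (26.02+23.54)/2 × 1 = 24.78
  Sum = 116.03 mg/L·h
Extrapolated tail: C_last / k_e = 23.54 / 0.1 = 235.400
AUC_0→∞ = 116.03 + 235.400 = 351.43 mg/L·h

AUC = 351 mg/L·h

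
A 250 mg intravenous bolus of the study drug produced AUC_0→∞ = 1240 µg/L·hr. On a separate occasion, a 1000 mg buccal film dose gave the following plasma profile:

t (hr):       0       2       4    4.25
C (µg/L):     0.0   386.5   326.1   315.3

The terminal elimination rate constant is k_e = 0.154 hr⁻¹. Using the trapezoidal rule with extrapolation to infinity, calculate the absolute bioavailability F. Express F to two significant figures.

Trapezoidal AUC_0→4.25 (buccal film):
  [0→2]: (0.0+386.5)/2 × 2 = 386.5
  [2→4]: (386.5+326.1)/2 × 2 = 712.6
  [4→4.25]: (326.1+315.3)/2 × 0.25 = 80.175
  Sum = 1179.275 µg/L·hr
Tail: C_last/k_e = 315.3/0.154 = 2047.403
AUC_0→∞ (buccal film) = 1179.275 + 2047.403 = 3226.678 µg/L·hr
F = (AUC_ev/D_ev)/(AUC_iv/D_iv) = (3226.678/1000)/(1240/250) = 3.226678/4.96 = 0.6505

F = 0.65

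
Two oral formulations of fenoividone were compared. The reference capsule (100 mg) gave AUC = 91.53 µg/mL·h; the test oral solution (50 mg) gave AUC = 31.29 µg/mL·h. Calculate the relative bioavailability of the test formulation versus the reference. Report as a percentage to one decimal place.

F_rel = 68.4%

F_rel = (AUC_test/D_test) / (AUC_ref/D_ref)
      = (31.29/50) / (91.53/100)
      = 0.6258 / 0.9153 = 0.6837 = 68.37%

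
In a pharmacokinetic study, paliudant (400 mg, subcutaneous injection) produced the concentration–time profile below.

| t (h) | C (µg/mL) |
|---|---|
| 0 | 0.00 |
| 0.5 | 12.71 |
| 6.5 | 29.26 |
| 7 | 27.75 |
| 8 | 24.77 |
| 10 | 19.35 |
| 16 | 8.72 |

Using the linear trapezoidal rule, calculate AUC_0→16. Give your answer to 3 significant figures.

AUC = 298 µg/mL·h

Trapezoidal AUC_0→16:
  [0→0.5]: (0.00+12.71)/2 × 0.5 = 3.1775
  [0.5→6.5]: (12.71+29.26)/2 × 6 = 125.91
  [6.5→7]: (29.26+27.75)/2 × 0.5 = 14.2525
  [7→8]: (27.75+24.77)/2 × 1 = 26.26
  [8→10]: (24.77+19.35)/2 × 2 = 44.12
  [10→16]: (19.35+8.72)/2 × 6 = 84.21
  Sum = 297.93 µg/mL·h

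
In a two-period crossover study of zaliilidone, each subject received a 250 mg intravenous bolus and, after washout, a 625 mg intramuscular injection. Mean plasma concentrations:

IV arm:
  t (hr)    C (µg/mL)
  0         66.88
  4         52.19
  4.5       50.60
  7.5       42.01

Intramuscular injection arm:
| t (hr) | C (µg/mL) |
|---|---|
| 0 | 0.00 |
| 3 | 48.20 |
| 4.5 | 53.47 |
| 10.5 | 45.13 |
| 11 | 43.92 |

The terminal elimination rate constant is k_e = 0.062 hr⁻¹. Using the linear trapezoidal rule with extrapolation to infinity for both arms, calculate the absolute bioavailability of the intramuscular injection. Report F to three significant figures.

F = 0.435

Trapezoidal AUC_0→7.5 (IV):
  [0→4]: (66.88+52.19)/2 × 4 = 238.14
  [4→4.5]: (52.19+50.60)/2 × 0.5 = 25.6975
  [4.5→7.5]: (50.60+42.01)/2 × 3 = 138.915
  Sum = 402.7525 µg/mL·hr
IV tail: 42.01/0.062 = 677.581; AUC_iv,0→∞ = 402.7525 + 677.581 = 1080.3335 µg/mL·hr
Trapezoidal AUC_0→11 (intramuscular injection):
  [0→3]: (0.00+48.20)/2 × 3 = 72.3
  [3→4.5]: (48.20+53.47)/2 × 1.5 = 76.2525
  [4.5→10.5]: (53.47+45.13)/2 × 6 = 295.8
  [10.5→11]: (45.13+43.92)/2 × 0.5 = 22.2625
  Sum = 466.615 µg/mL·hr
intramuscular injection tail: 43.92/0.062 = 708.387; AUC_ev,0→∞ = 466.615 + 708.387 = 1175.002 µg/mL·hr
F = (AUC_ev/D_ev)/(AUC_iv/D_iv) = (1175.002/625)/(1080.3335/250) = 1.8800032/4.321334 = 0.4351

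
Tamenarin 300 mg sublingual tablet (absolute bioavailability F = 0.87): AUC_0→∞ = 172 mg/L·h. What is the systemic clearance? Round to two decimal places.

CL = F × Dose / AUC_0→∞
   = 0.87 × 300 / 172 = 1.51744 L/h

CL = 1.52 L/h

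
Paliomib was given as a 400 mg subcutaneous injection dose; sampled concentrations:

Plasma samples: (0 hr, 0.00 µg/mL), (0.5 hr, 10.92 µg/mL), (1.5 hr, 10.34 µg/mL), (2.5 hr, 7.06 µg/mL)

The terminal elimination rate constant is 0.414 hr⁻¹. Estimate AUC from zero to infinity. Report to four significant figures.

AUC = 39.11 µg/mL·hr

Trapezoidal AUC_0→2.5:
  [0→0.5]: (0.00+10.92)/2 × 0.5 = 2.73
  [0.5→1.5]: (10.92+10.34)/2 × 1 = 10.63
  [1.5→2.5]: (10.34+7.06)/2 × 1 = 8.7
  Sum = 22.06 µg/mL·hr
Extrapolated tail: C_last / k_e = 7.06 / 0.414 = 17.053
AUC_0→∞ = 22.06 + 17.053 = 39.113 µg/mL·hr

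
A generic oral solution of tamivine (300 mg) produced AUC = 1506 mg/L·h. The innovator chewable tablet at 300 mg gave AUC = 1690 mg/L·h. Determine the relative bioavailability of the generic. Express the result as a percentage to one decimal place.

F_rel = (AUC_test/D_test) / (AUC_ref/D_ref)
      = (1506/300) / (1690/300)
      = 5.02 / 5.63333 = 0.8911 = 89.11%

F_rel = 89.1%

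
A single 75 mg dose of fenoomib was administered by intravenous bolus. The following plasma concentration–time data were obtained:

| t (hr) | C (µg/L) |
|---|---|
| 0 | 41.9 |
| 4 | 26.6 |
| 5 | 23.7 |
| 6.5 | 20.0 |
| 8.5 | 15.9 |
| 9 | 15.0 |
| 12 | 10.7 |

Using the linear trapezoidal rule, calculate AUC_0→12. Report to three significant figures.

Trapezoidal AUC_0→12:
  [0→4]: (41.9+26.6)/2 × 4 = 137.0
  [4→5]: (26.6+23.7)/2 × 1 = 25.15
  [5→6.5]: (23.7+20.0)/2 × 1.5 = 32.775
  [6.5→8.5]: (20.0+15.9)/2 × 2 = 35.9
  [8.5→9]: (15.9+15.0)/2 × 0.5 = 7.725
  [9→12]: (15.0+10.7)/2 × 3 = 38.55
  Sum = 277.1 µg/L·hr

AUC = 277 µg/L·hr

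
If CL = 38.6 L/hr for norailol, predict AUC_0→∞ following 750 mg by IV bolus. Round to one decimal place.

AUC = 19.4 mg/L·hr

AUC_0→∞ = Dose_iv / CL
        = 750 / 38.6 = 19.4301 mg/L·hr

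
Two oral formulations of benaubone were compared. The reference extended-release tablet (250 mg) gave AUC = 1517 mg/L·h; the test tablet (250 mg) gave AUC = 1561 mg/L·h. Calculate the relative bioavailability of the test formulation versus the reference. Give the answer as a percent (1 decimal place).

F_rel = 102.9%

F_rel = (AUC_test/D_test) / (AUC_ref/D_ref)
      = (1561/250) / (1517/250)
      = 6.244 / 6.068 = 1.0290 = 102.90%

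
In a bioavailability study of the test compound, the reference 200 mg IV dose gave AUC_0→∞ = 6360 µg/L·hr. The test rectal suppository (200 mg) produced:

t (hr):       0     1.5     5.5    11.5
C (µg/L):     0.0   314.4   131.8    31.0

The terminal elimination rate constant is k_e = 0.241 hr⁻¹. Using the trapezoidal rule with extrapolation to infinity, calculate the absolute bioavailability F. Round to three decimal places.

F = 0.274

Trapezoidal AUC_0→11.5 (rectal suppository):
  [0→1.5]: (0.0+314.4)/2 × 1.5 = 235.8
  [1.5→5.5]: (314.4+131.8)/2 × 4 = 892.4
  [5.5→11.5]: (131.8+31.0)/2 × 6 = 488.4
  Sum = 1616.6 µg/L·hr
Tail: C_last/k_e = 31.0/0.241 = 128.631
AUC_0→∞ (rectal suppository) = 1616.6 + 128.631 = 1745.231 µg/L·hr
F = (AUC_ev/D_ev)/(AUC_iv/D_iv) = (1745.231/200)/(6360/200) = 8.726155/31.8 = 0.2744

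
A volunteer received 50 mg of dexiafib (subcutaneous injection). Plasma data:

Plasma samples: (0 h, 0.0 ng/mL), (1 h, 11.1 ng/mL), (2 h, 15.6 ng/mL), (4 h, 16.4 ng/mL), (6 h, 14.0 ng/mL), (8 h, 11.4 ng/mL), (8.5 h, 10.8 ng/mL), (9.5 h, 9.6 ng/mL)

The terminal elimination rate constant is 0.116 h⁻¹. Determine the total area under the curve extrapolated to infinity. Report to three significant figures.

AUC = 205 ng/mL·h

Trapezoidal AUC_0→9.5:
  [0→1]: (0.0+11.1)/2 × 1 = 5.55
  [1→2]: (11.1+15.6)/2 × 1 = 13.35
  [2→4]: (15.6+16.4)/2 × 2 = 32.0
  [4→6]: (16.4+14.0)/2 × 2 = 30.4
  [6→8]: (14.0+11.4)/2 × 2 = 25.4
  [8→8.5]: (11.4+10.8)/2 × 0.5 = 5.55
  [8.5→9.5]: (10.8+9.6)/2 × 1 = 10.2
  Sum = 122.45 ng/mL·h
Extrapolated tail: C_last / k_e = 9.6 / 0.116 = 82.759
AUC_0→∞ = 122.45 + 82.759 = 205.209 ng/mL·h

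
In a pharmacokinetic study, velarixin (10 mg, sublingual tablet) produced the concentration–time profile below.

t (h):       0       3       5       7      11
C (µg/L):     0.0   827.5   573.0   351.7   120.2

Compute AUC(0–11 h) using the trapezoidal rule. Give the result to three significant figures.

AUC = 4510 µg/L·h

Trapezoidal AUC_0→11:
  [0→3]: (0.0+827.5)/2 × 3 = 1241.25
  [3→5]: (827.5+573.0)/2 × 2 = 1400.5
  [5→7]: (573.0+351.7)/2 × 2 = 924.7
  [7→11]: (351.7+120.2)/2 × 4 = 943.8
  Sum = 4510.25 µg/L·h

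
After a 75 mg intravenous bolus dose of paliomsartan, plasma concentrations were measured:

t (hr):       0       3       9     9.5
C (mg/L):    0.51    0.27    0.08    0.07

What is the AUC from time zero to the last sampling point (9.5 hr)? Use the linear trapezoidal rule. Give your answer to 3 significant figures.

Trapezoidal AUC_0→9.5:
  [0→3]: (0.51+0.27)/2 × 3 = 1.17
  [3→9]: (0.27+0.08)/2 × 6 = 1.05
  [9→9.5]: (0.08+0.07)/2 × 0.5 = 0.0375
  Sum = 2.2575 mg/L·hr

AUC = 2.26 mg/L·hr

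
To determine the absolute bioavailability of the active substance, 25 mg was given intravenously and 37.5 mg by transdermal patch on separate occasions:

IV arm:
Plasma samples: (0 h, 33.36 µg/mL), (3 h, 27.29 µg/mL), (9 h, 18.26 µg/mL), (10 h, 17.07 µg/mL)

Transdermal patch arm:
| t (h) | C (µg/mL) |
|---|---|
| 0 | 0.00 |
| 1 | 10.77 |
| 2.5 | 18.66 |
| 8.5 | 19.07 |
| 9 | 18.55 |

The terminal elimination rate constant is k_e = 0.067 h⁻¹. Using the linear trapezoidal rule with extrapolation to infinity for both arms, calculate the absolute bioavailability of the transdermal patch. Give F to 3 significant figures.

Trapezoidal AUC_0→10 (IV):
  [0→3]: (33.36+27.29)/2 × 3 = 90.975
  [3→9]: (27.29+18.26)/2 × 6 = 136.65
  [9→10]: (18.26+17.07)/2 × 1 = 17.665
  Sum = 245.29 µg/mL·h
IV tail: 17.07/0.067 = 254.776; AUC_iv,0→∞ = 245.29 + 254.776 = 500.066 µg/mL·h
Trapezoidal AUC_0→9 (transdermal patch):
  [0→1]: (0.00+10.77)/2 × 1 = 5.385
  [1→2.5]: (10.77+18.66)/2 × 1.5 = 22.0725
  [2.5→8.5]: (18.66+19.07)/2 × 6 = 113.19
  [8.5→9]: (19.07+18.55)/2 × 0.5 = 9.405
  Sum = 150.0525 µg/mL·h
transdermal patch tail: 18.55/0.067 = 276.866; AUC_ev,0→∞ = 150.0525 + 276.866 = 426.9185 µg/mL·h
F = (AUC_ev/D_ev)/(AUC_iv/D_iv) = (426.9185/37.5)/(500.066/25) = 11.3845/20.00264 = 0.5691

F = 0.569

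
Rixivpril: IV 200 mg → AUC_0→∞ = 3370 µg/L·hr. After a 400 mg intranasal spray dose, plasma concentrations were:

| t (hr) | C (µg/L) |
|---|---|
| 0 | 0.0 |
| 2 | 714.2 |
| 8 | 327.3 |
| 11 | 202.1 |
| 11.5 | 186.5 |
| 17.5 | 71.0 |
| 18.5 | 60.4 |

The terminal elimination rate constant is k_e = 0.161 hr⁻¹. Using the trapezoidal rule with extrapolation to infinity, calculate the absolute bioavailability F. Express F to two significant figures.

Trapezoidal AUC_0→18.5 (intranasal spray):
  [0→2]: (0.0+714.2)/2 × 2 = 714.2
  [2→8]: (714.2+327.3)/2 × 6 = 3124.5
  [8→11]: (327.3+202.1)/2 × 3 = 794.1
  [11→11.5]: (202.1+186.5)/2 × 0.5 = 97.15
  [11.5→17.5]: (186.5+71.0)/2 × 6 = 772.5
  [17.5→18.5]: (71.0+60.4)/2 × 1 = 65.7
  Sum = 5568.15 µg/L·hr
Tail: C_last/k_e = 60.4/0.161 = 375.155
AUC_0→∞ (intranasal spray) = 5568.15 + 375.155 = 5943.305 µg/L·hr
F = (AUC_ev/D_ev)/(AUC_iv/D_iv) = (5943.305/400)/(3370/200) = 14.8583/16.85 = 0.8818

F = 0.88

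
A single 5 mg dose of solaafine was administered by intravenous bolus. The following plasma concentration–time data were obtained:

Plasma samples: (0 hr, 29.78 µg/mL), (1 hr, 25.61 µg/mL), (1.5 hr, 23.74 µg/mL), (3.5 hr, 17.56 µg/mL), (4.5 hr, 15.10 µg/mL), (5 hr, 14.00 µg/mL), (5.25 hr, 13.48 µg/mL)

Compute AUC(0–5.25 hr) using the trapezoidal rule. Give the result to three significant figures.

AUC = 108 µg/mL·hr

Trapezoidal AUC_0→5.25:
  [0→1]: (29.78+25.61)/2 × 1 = 27.695
  [1→1.5]: (25.61+23.74)/2 × 0.5 = 12.3375
  [1.5→3.5]: (23.74+17.56)/2 × 2 = 41.3
  [3.5→4.5]: (17.56+15.10)/2 × 1 = 16.33
  [4.5→5]: (15.10+14.00)/2 × 0.5 = 7.275
  [5→5.25]: (14.00+13.48)/2 × 0.25 = 3.435
  Sum = 108.3725 µg/mL·hr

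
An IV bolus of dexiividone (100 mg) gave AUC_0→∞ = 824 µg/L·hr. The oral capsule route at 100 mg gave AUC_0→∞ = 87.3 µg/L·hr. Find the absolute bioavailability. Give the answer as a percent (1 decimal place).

F = 10.6%

F = (AUC_ev / D_ev) / (AUC_iv / D_iv)
  = (87.3/100) / (824/100)
  = 0.873 / 8.24 = 0.1059
  = 10.59%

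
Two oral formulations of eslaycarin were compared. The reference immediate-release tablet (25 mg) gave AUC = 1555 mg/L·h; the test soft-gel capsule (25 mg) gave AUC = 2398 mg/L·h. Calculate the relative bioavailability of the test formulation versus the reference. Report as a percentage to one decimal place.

F_rel = 154.2%

F_rel = (AUC_test/D_test) / (AUC_ref/D_ref)
      = (2398/25) / (1555/25)
      = 95.92 / 62.2 = 1.5421 = 154.21%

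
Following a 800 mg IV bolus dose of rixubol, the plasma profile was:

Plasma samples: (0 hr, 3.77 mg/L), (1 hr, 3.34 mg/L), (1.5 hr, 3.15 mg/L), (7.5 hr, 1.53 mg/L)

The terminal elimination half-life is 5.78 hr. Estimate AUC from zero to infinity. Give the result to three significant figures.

AUC = 32.0 mg/L·hr

Trapezoidal AUC_0→7.5:
  [0→1]: (3.77+3.34)/2 × 1 = 3.555
  [1→1.5]: (3.34+3.15)/2 × 0.5 = 1.6225
  [1.5→7.5]: (3.15+1.53)/2 × 6 = 14.04
  Sum = 19.2175 mg/L·hr
k_e = ln2 / t½ = 0.693147 / 5.78 = 0.1199 hr^-1
Extrapolated tail: C_last / k_e = 1.53 / 0.1199 = 12.761
AUC_0→∞ = 19.2175 + 12.761 = 31.9785 mg/L·hr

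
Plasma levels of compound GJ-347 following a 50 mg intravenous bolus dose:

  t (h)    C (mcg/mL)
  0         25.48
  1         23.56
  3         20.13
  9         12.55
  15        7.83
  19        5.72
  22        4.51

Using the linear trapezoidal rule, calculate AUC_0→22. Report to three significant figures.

AUC = 270 mcg/mL·h

Trapezoidal AUC_0→22:
  [0→1]: (25.48+23.56)/2 × 1 = 24.52
  [1→3]: (23.56+20.13)/2 × 2 = 43.69
  [3→9]: (20.13+12.55)/2 × 6 = 98.04
  [9→15]: (12.55+7.83)/2 × 6 = 61.14
  [15→19]: (7.83+5.72)/2 × 4 = 27.1
  [19→22]: (5.72+4.51)/2 × 3 = 15.345
  Sum = 269.835 mcg/mL·h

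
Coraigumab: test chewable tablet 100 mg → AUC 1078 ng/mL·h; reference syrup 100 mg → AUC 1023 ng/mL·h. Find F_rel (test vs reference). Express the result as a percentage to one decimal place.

F_rel = 105.4%

F_rel = (AUC_test/D_test) / (AUC_ref/D_ref)
      = (1078/100) / (1023/100)
      = 10.78 / 10.23 = 1.0538 = 105.38%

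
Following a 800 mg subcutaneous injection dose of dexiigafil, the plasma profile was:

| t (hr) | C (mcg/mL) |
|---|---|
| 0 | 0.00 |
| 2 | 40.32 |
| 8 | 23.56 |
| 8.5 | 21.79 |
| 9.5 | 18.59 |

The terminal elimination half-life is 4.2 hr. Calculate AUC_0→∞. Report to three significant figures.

AUC = 376 mcg/mL·hr

Trapezoidal AUC_0→9.5:
  [0→2]: (0.00+40.32)/2 × 2 = 40.32
  [2→8]: (40.32+23.56)/2 × 6 = 191.64
  [8→8.5]: (23.56+21.79)/2 × 0.5 = 11.3375
  [8.5→9.5]: (21.79+18.59)/2 × 1 = 20.19
  Sum = 263.4875 mcg/mL·hr
k_e = ln2 / t½ = 0.693147 / 4.2 = 0.1650 hr^-1
Extrapolated tail: C_last / k_e = 18.59 / 0.165 = 112.667
AUC_0→∞ = 263.4875 + 112.667 = 376.1545 mcg/mL·hr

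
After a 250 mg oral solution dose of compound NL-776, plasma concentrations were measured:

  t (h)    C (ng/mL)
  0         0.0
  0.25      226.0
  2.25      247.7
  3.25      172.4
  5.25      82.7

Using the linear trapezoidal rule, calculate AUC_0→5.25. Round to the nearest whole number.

Trapezoidal AUC_0→5.25:
  [0→0.25]: (0.0+226.0)/2 × 0.25 = 28.25
  [0.25→2.25]: (226.0+247.7)/2 × 2 = 473.7
  [2.25→3.25]: (247.7+172.4)/2 × 1 = 210.05
  [3.25→5.25]: (172.4+82.7)/2 × 2 = 255.1
  Sum = 967.1 ng/mL·h

AUC = 967 ng/mL·h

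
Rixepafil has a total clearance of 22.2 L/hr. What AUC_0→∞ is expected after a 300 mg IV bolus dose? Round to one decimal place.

AUC_0→∞ = Dose_iv / CL
        = 300 / 22.2 = 13.5135 mg/L·hr

AUC = 13.5 mg/L·hr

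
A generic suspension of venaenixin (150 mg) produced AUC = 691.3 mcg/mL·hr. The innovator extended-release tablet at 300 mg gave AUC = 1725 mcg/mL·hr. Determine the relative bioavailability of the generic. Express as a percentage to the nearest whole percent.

F_rel = (AUC_test/D_test) / (AUC_ref/D_ref)
      = (691.3/150) / (1725/300)
      = 4.60867 / 5.75 = 0.8015 = 80.15%

F_rel = 80%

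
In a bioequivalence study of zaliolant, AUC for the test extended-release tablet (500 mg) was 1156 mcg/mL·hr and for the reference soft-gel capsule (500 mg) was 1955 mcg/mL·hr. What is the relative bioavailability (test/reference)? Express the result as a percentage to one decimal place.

F_rel = 59.1%

F_rel = (AUC_test/D_test) / (AUC_ref/D_ref)
      = (1156/500) / (1955/500)
      = 2.312 / 3.91 = 0.5913 = 59.13%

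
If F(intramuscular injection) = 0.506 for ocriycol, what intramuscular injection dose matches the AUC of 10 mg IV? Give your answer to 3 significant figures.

For equal systemic exposure: F × D_ev = D_iv
D_ev = D_iv / F = 10 / 0.506 = 19.7628 mg

D_intramuscular = 19.8 mg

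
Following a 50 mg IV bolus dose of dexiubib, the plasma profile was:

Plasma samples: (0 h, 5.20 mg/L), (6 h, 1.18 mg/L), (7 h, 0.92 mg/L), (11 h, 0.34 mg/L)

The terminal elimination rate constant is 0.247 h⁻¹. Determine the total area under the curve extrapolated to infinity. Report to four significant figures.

AUC = 24.09 mg/L·h

Trapezoidal AUC_0→11:
  [0→6]: (5.20+1.18)/2 × 6 = 19.14
  [6→7]: (1.18+0.92)/2 × 1 = 1.05
  [7→11]: (0.92+0.34)/2 × 4 = 2.52
  Sum = 22.71 mg/L·h
Extrapolated tail: C_last / k_e = 0.34 / 0.247 = 1.377
AUC_0→∞ = 22.71 + 1.377 = 24.087 mg/L·h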